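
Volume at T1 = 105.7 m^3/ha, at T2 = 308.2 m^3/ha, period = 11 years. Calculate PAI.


Formula: PAI = (V_T2 - V_T1) / (T2 - T1)
Volume increment = 308.2 - 105.7 = 202.5 m^3/ha
PAI = 202.5 / 11 = 18.41 m^3/ha/year

18.41


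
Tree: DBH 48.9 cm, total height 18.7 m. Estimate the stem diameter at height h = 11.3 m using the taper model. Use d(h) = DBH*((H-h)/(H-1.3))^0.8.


Taper: d(h) = DBH * ((H - h) / (H - 1.3))^0.8
Numerator = H - h = 18.7 - 11.3 = 7.4 m
Denominator = H - 1.3 = 18.7 - 1.3 = 17.4 m
Ratio = 7.4 / 17.4 = 0.42529
d = 48.9 * 0.42529^0.8 = 24.7 cm

24.7


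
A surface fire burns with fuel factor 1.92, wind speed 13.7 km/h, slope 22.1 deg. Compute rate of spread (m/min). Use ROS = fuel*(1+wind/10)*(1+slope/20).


Formula: ROS = fuel * (1 + wind/10) * (1 + slope/20)
Wind factor = 1 + 13.7/10 = 2.37
Slope factor = 1 + 22.1/20 = 2.105
ROS = 1.92 * 2.37 * 2.105 = 9.58 m/min

9.58


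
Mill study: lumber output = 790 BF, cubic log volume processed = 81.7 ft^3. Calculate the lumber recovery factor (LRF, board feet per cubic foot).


Formula: LRF = Lumber Output (BF) / Log Input (ft^3)
LRF = 790 BF / 81.7 ft^3
LRF = 9.67 BF/ft^3

9.67


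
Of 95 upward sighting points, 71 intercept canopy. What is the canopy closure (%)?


Formula: Canopy closure = covered points / total points * 100
Closure = 71 / 95 * 100
Closure = 0.7474 * 100 = 74.7%

74.7


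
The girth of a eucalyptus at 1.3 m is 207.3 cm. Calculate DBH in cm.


Formula: DBH = C / pi
DBH = 207.3 / pi
pi = 3.14159...
DBH = 66.0 cm

66.0


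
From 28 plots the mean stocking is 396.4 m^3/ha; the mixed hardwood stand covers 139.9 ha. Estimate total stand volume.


Formula: Total Volume = Mean Volume per ha * Total Area
Total Volume = 396.4 m^3/ha * 139.9 ha
Total Volume = 55456 m^3

55456


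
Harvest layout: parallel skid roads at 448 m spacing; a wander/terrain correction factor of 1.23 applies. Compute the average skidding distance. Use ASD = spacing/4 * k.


Formula: ASD = (spacing / 4) * correction
Uncorrected distance = spacing / 4 = 448 / 4 = 112 m
ASD = 112 * 1.23 = 138 m

138


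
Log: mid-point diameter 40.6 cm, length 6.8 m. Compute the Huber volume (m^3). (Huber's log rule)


Huber: V = Am * L,  Am = pi*(Dm/200)^2
Am = pi*(40.6/200)^2 = 0.129462 m^2
V = 0.129462*6.8 = 0.8803 m^3

0.8803


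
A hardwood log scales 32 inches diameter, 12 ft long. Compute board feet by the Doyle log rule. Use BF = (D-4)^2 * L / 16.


Doyle: BF = (D - 4)^2 * L / 16
Adjusted diameter = 32 - 4 = 28 in
(D-4)^2 = 28^2 = 784
BF = 784 * 12 / 16 = 588 BF

588


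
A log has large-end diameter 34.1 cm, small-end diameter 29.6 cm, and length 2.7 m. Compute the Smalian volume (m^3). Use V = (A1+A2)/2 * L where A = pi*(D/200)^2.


Smalian: V = (A1 + A2)/2 * L,  A = pi*(D/200)^2
A1 = pi*(34.1/200)^2 = 0.091327 m^2
A2 = pi*(29.6/200)^2 = 0.068813 m^2
V = (0.091327+0.068813)/2*2.7 = 0.2162 m^3

0.2162


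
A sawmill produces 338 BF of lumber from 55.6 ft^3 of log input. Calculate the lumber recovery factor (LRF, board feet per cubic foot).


Formula: LRF = Lumber Output (BF) / Log Input (ft^3)
LRF = 338 BF / 55.6 ft^3
LRF = 6.08 BF/ft^3

6.08


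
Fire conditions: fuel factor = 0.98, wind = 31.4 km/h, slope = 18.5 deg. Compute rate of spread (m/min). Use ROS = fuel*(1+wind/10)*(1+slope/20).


Formula: ROS = fuel * (1 + wind/10) * (1 + slope/20)
Wind factor = 1 + 31.4/10 = 4.14
Slope factor = 1 + 18.5/20 = 1.925
ROS = 0.98 * 4.14 * 1.925 = 7.81 m/min

7.81


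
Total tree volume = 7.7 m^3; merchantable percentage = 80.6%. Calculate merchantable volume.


Formula: MV = V_total * (merchantable_pct / 100)
Merchantable fraction = 80.6% / 100 = 0.806
MV = 7.7 m^3 * 0.806 = 6.206 m^3

6.206


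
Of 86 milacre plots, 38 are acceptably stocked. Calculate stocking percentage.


Formula: Stocking % = stocked plots / total plots * 100
Stocking = 38 / 86 * 100
Stocking = 0.4419 * 100 = 44.2%

44.2


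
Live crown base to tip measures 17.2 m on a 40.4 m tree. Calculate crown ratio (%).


Formula: Crown Ratio = (Crown Length / Total Height) * 100
CR = (17.2 m / 40.4 m) * 100
CR = 0.4257 * 100 = 42.6%

42.6


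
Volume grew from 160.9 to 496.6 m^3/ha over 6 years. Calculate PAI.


Formula: PAI = (V_T2 - V_T1) / (T2 - T1)
Volume increment = 496.6 - 160.9 = 335.7 m^3/ha
PAI = 335.7 / 6 = 55.95 m^3/ha/year

55.95


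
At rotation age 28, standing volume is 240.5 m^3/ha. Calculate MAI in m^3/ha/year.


Formula: MAI = Total Volume / Stand Age
MAI = 240.5 m^3/ha / 28 years
MAI = 8.59 m^3/ha/year

8.59


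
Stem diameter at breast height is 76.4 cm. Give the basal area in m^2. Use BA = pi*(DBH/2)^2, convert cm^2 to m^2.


Formula: BA = pi * (DBH/2)^2 / 10000  (cm^2 to m^2)
Radius = DBH/2 = 76.4/2 = 38.2 cm
BA = pi * 38.2^2 / 10000
   = 4584.3377 cm^2 / 10000
   = 0.4584 m^2

0.4584


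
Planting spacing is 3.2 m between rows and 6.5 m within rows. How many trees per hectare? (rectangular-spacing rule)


Formula: TPH = 10000 m^2/ha / (spacing_x * spacing_y)
Area per tree = 3.2 m * 6.5 m = 20.8 m^2
TPH = 10000 / 20.8 = 481 trees/ha

481


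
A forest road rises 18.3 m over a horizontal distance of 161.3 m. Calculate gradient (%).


Formula: Gradient = rise / run * 100
Gradient = 18.3 / 161.3 * 100 = 11.3%

11.3


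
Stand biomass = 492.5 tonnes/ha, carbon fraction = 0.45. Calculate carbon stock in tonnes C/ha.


Formula: Carbon Stock = Biomass * Carbon Fraction
C = 492.5 t/ha * 0.45
C = 221.6 t C/ha

221.6


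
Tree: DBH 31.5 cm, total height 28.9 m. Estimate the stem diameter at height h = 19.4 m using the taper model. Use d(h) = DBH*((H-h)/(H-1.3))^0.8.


Taper: d(h) = DBH * ((H - h) / (H - 1.3))^0.8
Numerator = H - h = 28.9 - 19.4 = 9.5 m
Denominator = H - 1.3 = 28.9 - 1.3 = 27.6 m
Ratio = 9.5 / 27.6 = 0.3442
d = 31.5 * 0.3442^0.8 = 13.4 cm

13.4


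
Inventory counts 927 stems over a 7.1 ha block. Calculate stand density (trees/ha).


Formula: Stand Density = N_trees / Area_ha
Density = 927 trees / 7.1 ha
Density = 131 trees/ha

131


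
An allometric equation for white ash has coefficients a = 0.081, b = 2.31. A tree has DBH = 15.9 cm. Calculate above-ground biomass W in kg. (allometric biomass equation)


Formula: W = a * DBH^b  (allometric power law)
DBH^b = 15.9^2.31 = 595.9741
W = 0.081 * 595.9741 = 48.3 kg

48.3


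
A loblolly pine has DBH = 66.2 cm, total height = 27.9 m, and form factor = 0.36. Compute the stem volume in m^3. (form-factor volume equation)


Formula: V = pi * (DBH/200)^2 * H * ff
Radius = DBH/200 = 66.2/200 = 0.331 m
Radius^2 = 0.331^2 = 0.109561 m^2
V = pi * 0.109561 * 27.9 * 0.36
V = 3.457 m^3

3.457


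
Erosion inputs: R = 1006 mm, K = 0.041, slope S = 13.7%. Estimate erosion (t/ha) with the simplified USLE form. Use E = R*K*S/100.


Formula: E = R * K * S / 100  (simplified USLE)
R * K = 1006 * 0.041 = 41.246
E = 41.246 * 13.7 / 100 = 5.65 t/ha

5.65


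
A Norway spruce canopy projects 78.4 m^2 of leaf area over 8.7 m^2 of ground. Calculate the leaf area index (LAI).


Formula: LAI = total leaf area / ground area  (dimensionless)
LAI = 78.4 m^2 / 8.7 m^2
LAI = 9.01

9.01


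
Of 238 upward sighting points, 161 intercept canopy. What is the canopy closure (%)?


Formula: Canopy closure = covered points / total points * 100
Closure = 161 / 238 * 100
Closure = 0.6765 * 100 = 67.6%

67.6


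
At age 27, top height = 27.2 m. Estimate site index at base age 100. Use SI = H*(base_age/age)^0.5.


Formula: SI = H_dom * (base_age / age)^0.5
Age ratio = 100 / 27 = 3.7037
sqrt(age_ratio) = 1.9245
SI = 27.2 * 1.9245 = 52.3 m

52.3


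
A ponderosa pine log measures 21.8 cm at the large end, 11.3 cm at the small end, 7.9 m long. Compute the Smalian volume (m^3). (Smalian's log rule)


Smalian: V = (A1 + A2)/2 * L,  A = pi*(D/200)^2
A1 = pi*(21.8/200)^2 = 0.037325 m^2
A2 = pi*(11.3/200)^2 = 0.010029 m^2
V = (0.037325+0.010029)/2*7.9 = 0.187 m^3

0.187


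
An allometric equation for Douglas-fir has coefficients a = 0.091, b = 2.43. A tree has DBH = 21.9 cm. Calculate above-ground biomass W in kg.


Formula: W = a * DBH^b  (allometric power law)
DBH^b = 21.9^2.43 = 1808.3363
W = 0.091 * 1808.3363 = 164.6 kg

164.6


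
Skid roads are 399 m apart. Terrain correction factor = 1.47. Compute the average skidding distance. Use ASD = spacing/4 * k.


Formula: ASD = (spacing / 4) * correction
Uncorrected distance = spacing / 4 = 399 / 4 = 99.75 m
ASD = 99.75 * 1.47 = 147 m

147


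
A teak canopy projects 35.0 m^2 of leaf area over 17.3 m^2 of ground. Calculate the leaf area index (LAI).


Formula: LAI = total leaf area / ground area  (dimensionless)
LAI = 35.0 m^2 / 17.3 m^2
LAI = 2.02

2.02


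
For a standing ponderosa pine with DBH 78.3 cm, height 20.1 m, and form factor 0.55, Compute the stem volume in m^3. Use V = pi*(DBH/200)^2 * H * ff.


Formula: V = pi * (DBH/200)^2 * H * ff
Radius = DBH/200 = 78.3/200 = 0.3915 m
Radius^2 = 0.3915^2 = 0.15327225 m^2
V = pi * 0.15327225 * 20.1 * 0.55
V = 5.323 m^3

5.323


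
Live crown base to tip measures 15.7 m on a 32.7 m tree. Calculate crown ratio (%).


Formula: Crown Ratio = (Crown Length / Total Height) * 100
CR = (15.7 m / 32.7 m) * 100
CR = 0.4801 * 100 = 48.0%

48.0


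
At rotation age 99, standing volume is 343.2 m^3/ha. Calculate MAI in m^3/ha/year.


Formula: MAI = Total Volume / Stand Age
MAI = 343.2 m^3/ha / 99 years
MAI = 3.47 m^3/ha/year

3.47


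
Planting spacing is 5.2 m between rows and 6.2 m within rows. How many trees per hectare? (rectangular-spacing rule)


Formula: TPH = 10000 m^2/ha / (spacing_x * spacing_y)
Area per tree = 5.2 m * 6.2 m = 32.24 m^2
TPH = 10000 / 32.24 = 310 trees/ha

310


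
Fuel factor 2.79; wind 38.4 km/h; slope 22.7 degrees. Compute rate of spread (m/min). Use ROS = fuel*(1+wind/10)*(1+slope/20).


Formula: ROS = fuel * (1 + wind/10) * (1 + slope/20)
Wind factor = 1 + 38.4/10 = 4.84
Slope factor = 1 + 22.7/20 = 2.135
ROS = 2.79 * 4.84 * 2.135 = 28.83 m/min

28.83


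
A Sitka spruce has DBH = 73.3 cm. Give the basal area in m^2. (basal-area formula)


Formula: BA = pi * (DBH/2)^2 / 10000  (cm^2 to m^2)
Radius = DBH/2 = 73.3/2 = 36.65 cm
BA = pi * 36.65^2 / 10000
   = 4219.8579 cm^2 / 10000
   = 0.422 m^2

0.422


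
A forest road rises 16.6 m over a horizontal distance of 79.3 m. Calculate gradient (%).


Formula: Gradient = rise / run * 100
Gradient = 16.6 / 79.3 * 100 = 20.9%

20.9


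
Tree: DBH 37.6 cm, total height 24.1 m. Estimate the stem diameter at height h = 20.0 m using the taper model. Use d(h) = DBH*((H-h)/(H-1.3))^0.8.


Taper: d(h) = DBH * ((H - h) / (H - 1.3))^0.8
Numerator = H - h = 24.1 - 20.0 = 4.1 m
Denominator = H - 1.3 = 24.1 - 1.3 = 22.8 m
Ratio = 4.1 / 22.8 = 0.17982
d = 37.6 * 0.17982^0.8 = 9.5 cm

9.5


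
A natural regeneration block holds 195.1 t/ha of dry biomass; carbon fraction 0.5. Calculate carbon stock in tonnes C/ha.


Formula: Carbon Stock = Biomass * Carbon Fraction
C = 195.1 t/ha * 0.5
C = 97.6 t C/ha

97.6


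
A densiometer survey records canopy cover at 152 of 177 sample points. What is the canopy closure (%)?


Formula: Canopy closure = covered points / total points * 100
Closure = 152 / 177 * 100
Closure = 0.8588 * 100 = 85.9%

85.9


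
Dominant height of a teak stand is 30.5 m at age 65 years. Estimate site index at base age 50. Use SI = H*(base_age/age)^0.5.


Formula: SI = H_dom * (base_age / age)^0.5
Age ratio = 50 / 65 = 0.76923
sqrt(age_ratio) = 0.87706
SI = 30.5 * 0.87706 = 26.8 m

26.8


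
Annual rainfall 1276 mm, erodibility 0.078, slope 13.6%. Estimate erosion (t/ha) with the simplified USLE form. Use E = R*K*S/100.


Formula: E = R * K * S / 100  (simplified USLE)
R * K = 1276 * 0.078 = 99.528
E = 99.528 * 13.6 / 100 = 13.54 t/ha

13.54


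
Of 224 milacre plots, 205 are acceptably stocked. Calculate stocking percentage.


Formula: Stocking % = stocked plots / total plots * 100
Stocking = 205 / 224 * 100
Stocking = 0.9152 * 100 = 91.5%

91.5


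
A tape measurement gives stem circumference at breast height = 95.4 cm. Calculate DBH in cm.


Formula: DBH = C / pi
DBH = 95.4 / pi
pi = 3.14159...
DBH = 30.4 cm

30.4


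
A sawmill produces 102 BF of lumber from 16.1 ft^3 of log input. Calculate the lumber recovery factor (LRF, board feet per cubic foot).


Formula: LRF = Lumber Output (BF) / Log Input (ft^3)
LRF = 102 BF / 16.1 ft^3
LRF = 6.34 BF/ft^3

6.34


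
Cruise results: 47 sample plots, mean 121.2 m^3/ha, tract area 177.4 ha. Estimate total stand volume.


Formula: Total Volume = Mean Volume per ha * Total Area
Total Volume = 121.2 m^3/ha * 177.4 ha
Total Volume = 21501 m^3

21501


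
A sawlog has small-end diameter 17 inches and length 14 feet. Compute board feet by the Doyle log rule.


Doyle: BF = (D - 4)^2 * L / 16
Adjusted diameter = 17 - 4 = 13 in
(D-4)^2 = 13^2 = 169
BF = 169 * 14 / 16 = 148 BF

148


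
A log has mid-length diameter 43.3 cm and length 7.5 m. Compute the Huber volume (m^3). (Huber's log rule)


Huber: V = Am * L,  Am = pi*(Dm/200)^2
Am = pi*(43.3/200)^2 = 0.147254 m^2
V = 0.147254*7.5 = 1.1044 m^3

1.1044


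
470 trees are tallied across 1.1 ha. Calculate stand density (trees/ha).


Formula: Stand Density = N_trees / Area_ha
Density = 470 trees / 1.1 ha
Density = 427 trees/ha

427


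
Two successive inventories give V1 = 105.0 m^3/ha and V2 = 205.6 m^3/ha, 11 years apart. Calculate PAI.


Formula: PAI = (V_T2 - V_T1) / (T2 - T1)
Volume increment = 205.6 - 105.0 = 100.6 m^3/ha
PAI = 100.6 / 11 = 9.15 m^3/ha/year

9.15


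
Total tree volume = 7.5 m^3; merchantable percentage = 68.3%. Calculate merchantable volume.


Formula: MV = V_total * (merchantable_pct / 100)
Merchantable fraction = 68.3% / 100 = 0.683
MV = 7.5 m^3 * 0.683 = 5.123 m^3

5.123


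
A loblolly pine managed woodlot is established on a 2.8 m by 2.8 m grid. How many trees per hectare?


Formula: TPH = 10000 m^2/ha / (spacing_x * spacing_y)
Area per tree = 2.8 m * 2.8 m = 7.84 m^2
TPH = 10000 / 7.84 = 1276 trees/ha

1276


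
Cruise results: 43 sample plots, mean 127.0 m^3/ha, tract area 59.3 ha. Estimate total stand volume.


Formula: Total Volume = Mean Volume per ha * Total Area
Total Volume = 127.0 m^3/ha * 59.3 ha
Total Volume = 7531 m^3

7531


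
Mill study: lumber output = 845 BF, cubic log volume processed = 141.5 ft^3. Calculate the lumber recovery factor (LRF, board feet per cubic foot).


Formula: LRF = Lumber Output (BF) / Log Input (ft^3)
LRF = 845 BF / 141.5 ft^3
LRF = 5.97 BF/ft^3

5.97


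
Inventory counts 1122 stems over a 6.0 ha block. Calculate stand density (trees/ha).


Formula: Stand Density = N_trees / Area_ha
Density = 1122 trees / 6.0 ha
Density = 187 trees/ha

187


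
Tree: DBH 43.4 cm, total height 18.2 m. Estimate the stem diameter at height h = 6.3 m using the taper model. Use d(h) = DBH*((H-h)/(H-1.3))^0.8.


Taper: d(h) = DBH * ((H - h) / (H - 1.3))^0.8
Numerator = H - h = 18.2 - 6.3 = 11.9 m
Denominator = H - 1.3 = 18.2 - 1.3 = 16.9 m
Ratio = 11.9 / 16.9 = 0.70414
d = 43.4 * 0.70414^0.8 = 32.8 cm

32.8


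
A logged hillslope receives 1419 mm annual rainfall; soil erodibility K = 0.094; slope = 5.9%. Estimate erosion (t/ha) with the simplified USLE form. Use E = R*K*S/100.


Formula: E = R * K * S / 100  (simplified USLE)
R * K = 1419 * 0.094 = 133.386
E = 133.386 * 5.9 / 100 = 7.87 t/ha

7.87


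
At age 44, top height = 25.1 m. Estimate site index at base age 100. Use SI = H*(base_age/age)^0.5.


Formula: SI = H_dom * (base_age / age)^0.5
Age ratio = 100 / 44 = 2.27273
sqrt(age_ratio) = 1.50756
SI = 25.1 * 1.50756 = 37.8 m

37.8


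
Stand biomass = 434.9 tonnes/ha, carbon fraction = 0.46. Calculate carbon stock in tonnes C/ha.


Formula: Carbon Stock = Biomass * Carbon Fraction
C = 434.9 t/ha * 0.46
C = 200.1 t C/ha

200.1


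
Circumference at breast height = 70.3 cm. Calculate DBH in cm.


Formula: DBH = C / pi
DBH = 70.3 / pi
pi = 3.14159...
DBH = 22.4 cm

22.4


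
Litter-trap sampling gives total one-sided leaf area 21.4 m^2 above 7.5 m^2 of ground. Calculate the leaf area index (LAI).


Formula: LAI = total leaf area / ground area  (dimensionless)
LAI = 21.4 m^2 / 7.5 m^2
LAI = 2.85

2.85


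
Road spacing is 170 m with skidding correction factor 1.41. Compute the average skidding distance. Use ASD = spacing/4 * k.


Formula: ASD = (spacing / 4) * correction
Uncorrected distance = spacing / 4 = 170 / 4 = 42.5 m
ASD = 42.5 * 1.41 = 60 m

60


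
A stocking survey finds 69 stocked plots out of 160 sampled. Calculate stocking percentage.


Formula: Stocking % = stocked plots / total plots * 100
Stocking = 69 / 160 * 100
Stocking = 0.4313 * 100 = 43.1%

43.1


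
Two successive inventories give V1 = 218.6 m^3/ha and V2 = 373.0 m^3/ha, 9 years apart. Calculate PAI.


Formula: PAI = (V_T2 - V_T1) / (T2 - T1)
Volume increment = 373.0 - 218.6 = 154.4 m^3/ha
PAI = 154.4 / 9 = 17.16 m^3/ha/year

17.16


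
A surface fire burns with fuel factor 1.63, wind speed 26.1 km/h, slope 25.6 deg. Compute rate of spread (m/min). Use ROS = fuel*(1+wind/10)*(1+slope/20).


Formula: ROS = fuel * (1 + wind/10) * (1 + slope/20)
Wind factor = 1 + 26.1/10 = 3.61
Slope factor = 1 + 25.6/20 = 2.28
ROS = 1.63 * 3.61 * 2.28 = 13.42 m/min

13.42


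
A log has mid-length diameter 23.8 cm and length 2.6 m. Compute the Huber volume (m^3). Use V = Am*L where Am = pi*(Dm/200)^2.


Huber: V = Am * L,  Am = pi*(Dm/200)^2
Am = pi*(23.8/200)^2 = 0.044488 m^2
V = 0.044488*2.6 = 0.1157 m^3

0.1157


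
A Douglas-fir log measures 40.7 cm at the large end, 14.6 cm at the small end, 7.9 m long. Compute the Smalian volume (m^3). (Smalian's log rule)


Smalian: V = (A1 + A2)/2 * L,  A = pi*(D/200)^2
A1 = pi*(40.7/200)^2 = 0.1301 m^2
A2 = pi*(14.6/200)^2 = 0.016742 m^2
V = (0.1301+0.016742)/2*7.9 = 0.58 m^3

0.58


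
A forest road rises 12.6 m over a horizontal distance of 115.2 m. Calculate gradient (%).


Formula: Gradient = rise / run * 100
Gradient = 12.6 / 115.2 * 100 = 10.9%

10.9


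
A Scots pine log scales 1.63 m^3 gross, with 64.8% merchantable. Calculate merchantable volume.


Formula: MV = V_total * (merchantable_pct / 100)
Merchantable fraction = 64.8% / 100 = 0.648
MV = 1.63 m^3 * 0.648 = 1.056 m^3

1.056


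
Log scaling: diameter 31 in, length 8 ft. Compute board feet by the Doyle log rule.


Doyle: BF = (D - 4)^2 * L / 16
Adjusted diameter = 31 - 4 = 27 in
(D-4)^2 = 27^2 = 729
BF = 729 * 8 / 16 = 365 BF

365


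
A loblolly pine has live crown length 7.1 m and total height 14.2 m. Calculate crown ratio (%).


Formula: Crown Ratio = (Crown Length / Total Height) * 100
CR = (7.1 m / 14.2 m) * 100
CR = 0.5 * 100 = 50.0%

50.0


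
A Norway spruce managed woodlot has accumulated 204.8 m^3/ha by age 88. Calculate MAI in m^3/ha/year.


Formula: MAI = Total Volume / Stand Age
MAI = 204.8 m^3/ha / 88 years
MAI = 2.33 m^3/ha/year

2.33


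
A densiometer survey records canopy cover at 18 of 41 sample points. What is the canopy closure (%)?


Formula: Canopy closure = covered points / total points * 100
Closure = 18 / 41 * 100
Closure = 0.439 * 100 = 43.9%

43.9


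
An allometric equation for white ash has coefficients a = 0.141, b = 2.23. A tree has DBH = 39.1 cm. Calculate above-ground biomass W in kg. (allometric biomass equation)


Formula: W = a * DBH^b  (allometric power law)
DBH^b = 39.1^2.23 = 3552.6643
W = 0.141 * 3552.6643 = 500.9 kg

500.9


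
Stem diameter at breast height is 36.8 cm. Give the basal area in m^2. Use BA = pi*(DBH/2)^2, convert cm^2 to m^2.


Formula: BA = pi * (DBH/2)^2 / 10000  (cm^2 to m^2)
Radius = DBH/2 = 36.8/2 = 18.4 cm
BA = pi * 18.4^2 / 10000
   = 1063.6176 cm^2 / 10000
   = 0.1064 m^2

0.1064


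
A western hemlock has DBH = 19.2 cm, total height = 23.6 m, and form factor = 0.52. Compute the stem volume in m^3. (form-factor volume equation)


Formula: V = pi * (DBH/200)^2 * H * ff
Radius = DBH/200 = 19.2/200 = 0.096 m
Radius^2 = 0.096^2 = 0.009216 m^2
V = pi * 0.009216 * 23.6 * 0.52
V = 0.355 m^3

0.355


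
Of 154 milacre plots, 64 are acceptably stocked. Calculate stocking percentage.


Formula: Stocking % = stocked plots / total plots * 100
Stocking = 64 / 154 * 100
Stocking = 0.4156 * 100 = 41.6%

41.6


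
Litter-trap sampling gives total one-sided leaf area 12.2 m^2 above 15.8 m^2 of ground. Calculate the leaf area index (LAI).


Formula: LAI = total leaf area / ground area  (dimensionless)
LAI = 12.2 m^2 / 15.8 m^2
LAI = 0.77

0.77


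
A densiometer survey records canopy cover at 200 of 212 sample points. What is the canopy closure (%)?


Formula: Canopy closure = covered points / total points * 100
Closure = 200 / 212 * 100
Closure = 0.9434 * 100 = 94.3%

94.3


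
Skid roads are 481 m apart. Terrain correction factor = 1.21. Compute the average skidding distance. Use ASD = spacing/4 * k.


Formula: ASD = (spacing / 4) * correction
Uncorrected distance = spacing / 4 = 481 / 4 = 120.25 m
ASD = 120.25 * 1.21 = 146 m

146


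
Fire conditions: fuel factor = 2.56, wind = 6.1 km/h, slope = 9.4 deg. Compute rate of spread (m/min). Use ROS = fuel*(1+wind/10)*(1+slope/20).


Formula: ROS = fuel * (1 + wind/10) * (1 + slope/20)
Wind factor = 1 + 6.1/10 = 1.61
Slope factor = 1 + 9.4/20 = 1.47
ROS = 2.56 * 1.61 * 1.47 = 6.06 m/min

6.06


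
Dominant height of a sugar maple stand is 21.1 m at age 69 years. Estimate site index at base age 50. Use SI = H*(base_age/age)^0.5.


Formula: SI = H_dom * (base_age / age)^0.5
Age ratio = 50 / 69 = 0.72464
sqrt(age_ratio) = 0.85126
SI = 21.1 * 0.85126 = 18.0 m

18.0


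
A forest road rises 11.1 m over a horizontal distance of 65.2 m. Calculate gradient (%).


Formula: Gradient = rise / run * 100
Gradient = 11.1 / 65.2 * 100 = 17.0%

17.0


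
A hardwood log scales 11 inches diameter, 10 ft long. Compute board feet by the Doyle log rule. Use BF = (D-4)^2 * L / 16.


Doyle: BF = (D - 4)^2 * L / 16
Adjusted diameter = 11 - 4 = 7 in
(D-4)^2 = 7^2 = 49
BF = 49 * 10 / 16 = 31 BF

31


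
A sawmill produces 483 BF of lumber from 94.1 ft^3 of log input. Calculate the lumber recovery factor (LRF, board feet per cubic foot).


Formula: LRF = Lumber Output (BF) / Log Input (ft^3)
LRF = 483 BF / 94.1 ft^3
LRF = 5.13 BF/ft^3

5.13


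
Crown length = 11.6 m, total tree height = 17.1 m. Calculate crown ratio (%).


Formula: Crown Ratio = (Crown Length / Total Height) * 100
CR = (11.6 m / 17.1 m) * 100
CR = 0.6784 * 100 = 67.8%

67.8


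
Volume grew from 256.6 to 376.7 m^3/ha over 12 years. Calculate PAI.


Formula: PAI = (V_T2 - V_T1) / (T2 - T1)
Volume increment = 376.7 - 256.6 = 120.1 m^3/ha
PAI = 120.1 / 12 = 10.01 m^3/ha/year

10.01


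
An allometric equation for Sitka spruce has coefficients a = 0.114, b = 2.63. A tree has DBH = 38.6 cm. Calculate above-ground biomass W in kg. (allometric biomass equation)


Formula: W = a * DBH^b  (allometric power law)
DBH^b = 38.6^2.63 = 14884.1696
W = 0.114 * 14884.1696 = 1696.8 kg

1696.8


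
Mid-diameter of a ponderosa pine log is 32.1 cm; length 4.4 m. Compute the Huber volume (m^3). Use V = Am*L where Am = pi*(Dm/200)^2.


Huber: V = Am * L,  Am = pi*(Dm/200)^2
Am = pi*(32.1/200)^2 = 0.080928 m^2
V = 0.080928*4.4 = 0.3561 m^3

0.3561


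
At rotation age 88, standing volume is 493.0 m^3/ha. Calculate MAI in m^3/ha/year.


Formula: MAI = Total Volume / Stand Age
MAI = 493.0 m^3/ha / 88 years
MAI = 5.6 m^3/ha/year

5.6


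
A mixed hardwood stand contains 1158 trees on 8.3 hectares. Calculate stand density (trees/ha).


Formula: Stand Density = N_trees / Area_ha
Density = 1158 trees / 8.3 ha
Density = 140 trees/ha

140


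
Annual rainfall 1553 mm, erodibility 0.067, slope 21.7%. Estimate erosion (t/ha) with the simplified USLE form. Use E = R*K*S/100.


Formula: E = R * K * S / 100  (simplified USLE)
R * K = 1553 * 0.067 = 104.051
E = 104.051 * 21.7 / 100 = 22.58 t/ha

22.58


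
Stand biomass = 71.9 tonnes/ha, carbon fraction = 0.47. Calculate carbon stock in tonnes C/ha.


Formula: Carbon Stock = Biomass * Carbon Fraction
C = 71.9 t/ha * 0.47
C = 33.8 t C/ha

33.8


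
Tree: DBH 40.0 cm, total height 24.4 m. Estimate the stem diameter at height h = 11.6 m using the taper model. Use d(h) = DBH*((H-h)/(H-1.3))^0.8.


Taper: d(h) = DBH * ((H - h) / (H - 1.3))^0.8
Numerator = H - h = 24.4 - 11.6 = 12.8 m
Denominator = H - 1.3 = 24.4 - 1.3 = 23.1 m
Ratio = 12.8 / 23.1 = 0.55411
d = 40.0 * 0.55411^0.8 = 24.9 cm

24.9


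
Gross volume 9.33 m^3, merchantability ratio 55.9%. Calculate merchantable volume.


Formula: MV = V_total * (merchantable_pct / 100)
Merchantable fraction = 55.9% / 100 = 0.559
MV = 9.33 m^3 * 0.559 = 5.215 m^3

5.215


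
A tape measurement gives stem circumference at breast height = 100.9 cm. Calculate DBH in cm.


Formula: DBH = C / pi
DBH = 100.9 / pi
pi = 3.14159...
DBH = 32.1 cm

32.1


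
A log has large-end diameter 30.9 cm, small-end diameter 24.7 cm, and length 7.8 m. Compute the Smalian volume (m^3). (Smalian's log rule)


Smalian: V = (A1 + A2)/2 * L,  A = pi*(D/200)^2
A1 = pi*(30.9/200)^2 = 0.074991 m^2
A2 = pi*(24.7/200)^2 = 0.047916 m^2
V = (0.074991+0.047916)/2*7.8 = 0.4793 m^3

0.4793


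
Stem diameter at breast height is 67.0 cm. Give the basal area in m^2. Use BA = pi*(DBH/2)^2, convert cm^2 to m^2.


Formula: BA = pi * (DBH/2)^2 / 10000  (cm^2 to m^2)
Radius = DBH/2 = 67.0/2 = 33.5 cm
BA = pi * 33.5^2 / 10000
   = 3525.6524 cm^2 / 10000
   = 0.3526 m^2

0.3526


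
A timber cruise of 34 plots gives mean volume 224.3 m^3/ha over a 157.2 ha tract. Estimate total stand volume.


Formula: Total Volume = Mean Volume per ha * Total Area
Total Volume = 224.3 m^3/ha * 157.2 ha
Total Volume = 35260 m^3

35260


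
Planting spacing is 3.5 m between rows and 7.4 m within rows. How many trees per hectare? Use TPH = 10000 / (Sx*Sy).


Formula: TPH = 10000 m^2/ha / (spacing_x * spacing_y)
Area per tree = 3.5 m * 7.4 m = 25.9 m^2
TPH = 10000 / 25.9 = 386 trees/ha

386


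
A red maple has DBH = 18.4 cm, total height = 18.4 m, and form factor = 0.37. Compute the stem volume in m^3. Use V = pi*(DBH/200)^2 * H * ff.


Formula: V = pi * (DBH/200)^2 * H * ff
Radius = DBH/200 = 18.4/200 = 0.092 m
Radius^2 = 0.092^2 = 0.008464 m^2
V = pi * 0.008464 * 18.4 * 0.37
V = 0.181 m^3

0.181


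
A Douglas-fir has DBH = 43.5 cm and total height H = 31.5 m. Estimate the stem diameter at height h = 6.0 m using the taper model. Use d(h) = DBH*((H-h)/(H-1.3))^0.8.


Taper: d(h) = DBH * ((H - h) / (H - 1.3))^0.8
Numerator = H - h = 31.5 - 6.0 = 25.5 m
Denominator = H - 1.3 = 31.5 - 1.3 = 30.2 m
Ratio = 25.5 / 30.2 = 0.84437
d = 43.5 * 0.84437^0.8 = 38.0 cm

38.0


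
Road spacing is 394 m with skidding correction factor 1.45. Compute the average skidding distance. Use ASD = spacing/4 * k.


Formula: ASD = (spacing / 4) * correction
Uncorrected distance = spacing / 4 = 394 / 4 = 98.5 m
ASD = 98.5 * 1.45 = 143 m

143


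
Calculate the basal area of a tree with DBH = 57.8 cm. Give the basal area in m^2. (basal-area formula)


Formula: BA = pi * (DBH/2)^2 / 10000  (cm^2 to m^2)
Radius = DBH/2 = 57.8/2 = 28.9 cm
BA = pi * 28.9^2 / 10000
   = 2623.8896 cm^2 / 10000
   = 0.2624 m^2

0.2624


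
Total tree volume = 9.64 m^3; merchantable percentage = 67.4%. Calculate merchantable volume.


Formula: MV = V_total * (merchantable_pct / 100)
Merchantable fraction = 67.4% / 100 = 0.674
MV = 9.64 m^3 * 0.674 = 6.497 m^3

6.497


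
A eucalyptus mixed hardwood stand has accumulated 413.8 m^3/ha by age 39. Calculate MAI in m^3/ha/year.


Formula: MAI = Total Volume / Stand Age
MAI = 413.8 m^3/ha / 39 years
MAI = 10.61 m^3/ha/year

10.61


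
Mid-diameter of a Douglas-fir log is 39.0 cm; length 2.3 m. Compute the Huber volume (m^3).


Huber: V = Am * L,  Am = pi*(Dm/200)^2
Am = pi*(39.0/200)^2 = 0.119459 m^2
V = 0.119459*2.3 = 0.2748 m^3

0.2748


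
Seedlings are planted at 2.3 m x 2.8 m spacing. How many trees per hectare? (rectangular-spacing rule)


Formula: TPH = 10000 m^2/ha / (spacing_x * spacing_y)
Area per tree = 2.3 m * 2.8 m = 6.44 m^2
TPH = 10000 / 6.44 = 1553 trees/ha

1553


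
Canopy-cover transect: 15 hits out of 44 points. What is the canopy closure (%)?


Formula: Canopy closure = covered points / total points * 100
Closure = 15 / 44 * 100
Closure = 0.3409 * 100 = 34.1%

34.1


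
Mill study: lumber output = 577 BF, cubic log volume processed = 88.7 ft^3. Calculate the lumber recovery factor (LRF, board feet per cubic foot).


Formula: LRF = Lumber Output (BF) / Log Input (ft^3)
LRF = 577 BF / 88.7 ft^3
LRF = 6.51 BF/ft^3

6.51


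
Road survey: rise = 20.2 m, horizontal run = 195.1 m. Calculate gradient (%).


Formula: Gradient = rise / run * 100
Gradient = 20.2 / 195.1 * 100 = 10.4%

10.4


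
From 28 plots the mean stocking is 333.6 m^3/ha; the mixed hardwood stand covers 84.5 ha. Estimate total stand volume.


Formula: Total Volume = Mean Volume per ha * Total Area
Total Volume = 333.6 m^3/ha * 84.5 ha
Total Volume = 28189 m^3

28189


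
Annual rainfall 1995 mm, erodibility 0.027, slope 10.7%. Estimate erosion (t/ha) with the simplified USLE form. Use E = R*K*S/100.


Formula: E = R * K * S / 100  (simplified USLE)
R * K = 1995 * 0.027 = 53.865
E = 53.865 * 10.7 / 100 = 5.76 t/ha

5.76


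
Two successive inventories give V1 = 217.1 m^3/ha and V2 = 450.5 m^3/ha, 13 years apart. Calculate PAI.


Formula: PAI = (V_T2 - V_T1) / (T2 - T1)
Volume increment = 450.5 - 217.1 = 233.4 m^3/ha
PAI = 233.4 / 13 = 17.95 m^3/ha/year

17.95


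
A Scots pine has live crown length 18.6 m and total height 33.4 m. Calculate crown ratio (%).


Formula: Crown Ratio = (Crown Length / Total Height) * 100
CR = (18.6 m / 33.4 m) * 100
CR = 0.5569 * 100 = 55.7%

55.7


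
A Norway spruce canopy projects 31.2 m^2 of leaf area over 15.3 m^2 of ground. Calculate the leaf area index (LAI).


Formula: LAI = total leaf area / ground area  (dimensionless)
LAI = 31.2 m^2 / 15.3 m^2
LAI = 2.04

2.04


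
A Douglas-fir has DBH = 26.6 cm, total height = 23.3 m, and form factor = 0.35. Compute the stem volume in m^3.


Formula: V = pi * (DBH/200)^2 * H * ff
Radius = DBH/200 = 26.6/200 = 0.133 m
Radius^2 = 0.133^2 = 0.017689 m^2
V = pi * 0.017689 * 23.3 * 0.35
V = 0.453 m^3

0.453


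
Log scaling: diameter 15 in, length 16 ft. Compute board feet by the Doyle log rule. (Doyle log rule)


Doyle: BF = (D - 4)^2 * L / 16
Adjusted diameter = 15 - 4 = 11 in
(D-4)^2 = 11^2 = 121
BF = 121 * 16 / 16 = 121 BF

121


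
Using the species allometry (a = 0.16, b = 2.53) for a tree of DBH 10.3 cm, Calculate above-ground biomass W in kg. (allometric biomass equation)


Formula: W = a * DBH^b  (allometric power law)
DBH^b = 10.3^2.53 = 365.1558
W = 0.16 * 365.1558 = 58.4 kg

58.4


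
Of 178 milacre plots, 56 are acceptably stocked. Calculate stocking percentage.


Formula: Stocking % = stocked plots / total plots * 100
Stocking = 56 / 178 * 100
Stocking = 0.3146 * 100 = 31.5%

31.5


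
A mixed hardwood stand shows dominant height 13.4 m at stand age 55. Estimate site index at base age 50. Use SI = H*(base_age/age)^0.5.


Formula: SI = H_dom * (base_age / age)^0.5
Age ratio = 50 / 55 = 0.90909
sqrt(age_ratio) = 0.95346
SI = 13.4 * 0.95346 = 12.8 m

12.8


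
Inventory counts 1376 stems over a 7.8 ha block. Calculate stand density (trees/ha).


Formula: Stand Density = N_trees / Area_ha
Density = 1376 trees / 7.8 ha
Density = 176 trees/ha

176


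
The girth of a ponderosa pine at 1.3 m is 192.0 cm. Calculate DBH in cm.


Formula: DBH = C / pi
DBH = 192.0 / pi
pi = 3.14159...
DBH = 61.1 cm

61.1


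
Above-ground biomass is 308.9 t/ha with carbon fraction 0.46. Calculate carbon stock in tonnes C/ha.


Formula: Carbon Stock = Biomass * Carbon Fraction
C = 308.9 t/ha * 0.46
C = 142.1 t C/ha

142.1


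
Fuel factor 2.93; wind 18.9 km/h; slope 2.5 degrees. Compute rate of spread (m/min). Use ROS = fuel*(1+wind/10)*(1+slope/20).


Formula: ROS = fuel * (1 + wind/10) * (1 + slope/20)
Wind factor = 1 + 18.9/10 = 2.89
Slope factor = 1 + 2.5/20 = 1.125
ROS = 2.93 * 2.89 * 1.125 = 9.53 m/min

9.53


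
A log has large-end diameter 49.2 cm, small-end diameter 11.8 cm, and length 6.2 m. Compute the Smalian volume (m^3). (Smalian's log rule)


Smalian: V = (A1 + A2)/2 * L,  A = pi*(D/200)^2
A1 = pi*(49.2/200)^2 = 0.190117 m^2
A2 = pi*(11.8/200)^2 = 0.010936 m^2
V = (0.190117+0.010936)/2*6.2 = 0.6233 m^3

0.6233


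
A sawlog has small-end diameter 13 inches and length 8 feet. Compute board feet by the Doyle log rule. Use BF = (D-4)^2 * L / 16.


Doyle: BF = (D - 4)^2 * L / 16
Adjusted diameter = 13 - 4 = 9 in
(D-4)^2 = 9^2 = 81
BF = 81 * 8 / 16 = 41 BF

41


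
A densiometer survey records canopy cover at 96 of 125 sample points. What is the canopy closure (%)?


Formula: Canopy closure = covered points / total points * 100
Closure = 96 / 125 * 100
Closure = 0.768 * 100 = 76.8%

76.8


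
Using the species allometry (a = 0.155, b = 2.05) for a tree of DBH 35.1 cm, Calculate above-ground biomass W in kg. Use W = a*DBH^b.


Formula: W = a * DBH^b  (allometric power law)
DBH^b = 35.1^2.05 = 1471.9043
W = 0.155 * 1471.9043 = 228.1 kg

228.1


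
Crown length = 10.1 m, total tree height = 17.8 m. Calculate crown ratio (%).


Formula: Crown Ratio = (Crown Length / Total Height) * 100
CR = (10.1 m / 17.8 m) * 100
CR = 0.5674 * 100 = 56.7%

56.7


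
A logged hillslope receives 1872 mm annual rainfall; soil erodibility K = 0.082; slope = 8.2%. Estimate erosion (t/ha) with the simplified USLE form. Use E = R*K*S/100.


Formula: E = R * K * S / 100  (simplified USLE)
R * K = 1872 * 0.082 = 153.504
E = 153.504 * 8.2 / 100 = 12.59 t/ha

12.59


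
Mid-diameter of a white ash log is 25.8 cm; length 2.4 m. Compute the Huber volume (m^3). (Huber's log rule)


Huber: V = Am * L,  Am = pi*(Dm/200)^2
Am = pi*(25.8/200)^2 = 0.052279 m^2
V = 0.052279*2.4 = 0.1255 m^3

0.1255


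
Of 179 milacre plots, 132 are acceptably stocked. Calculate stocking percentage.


Formula: Stocking % = stocked plots / total plots * 100
Stocking = 132 / 179 * 100
Stocking = 0.7374 * 100 = 73.7%

73.7


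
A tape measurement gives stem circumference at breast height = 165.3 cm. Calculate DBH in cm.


Formula: DBH = C / pi
DBH = 165.3 / pi
pi = 3.14159...
DBH = 52.6 cm

52.6


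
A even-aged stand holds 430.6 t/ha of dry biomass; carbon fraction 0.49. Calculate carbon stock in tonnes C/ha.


Formula: Carbon Stock = Biomass * Carbon Fraction
C = 430.6 t/ha * 0.49
C = 211.0 t C/ha

211.0


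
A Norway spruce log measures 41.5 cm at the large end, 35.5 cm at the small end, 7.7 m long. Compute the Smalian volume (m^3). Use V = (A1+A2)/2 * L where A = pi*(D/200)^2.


Smalian: V = (A1 + A2)/2 * L,  A = pi*(D/200)^2
A1 = pi*(41.5/200)^2 = 0.135265 m^2
A2 = pi*(35.5/200)^2 = 0.09898 m^2
V = (0.135265+0.09898)/2*7.7 = 0.9018 m^3

0.9018


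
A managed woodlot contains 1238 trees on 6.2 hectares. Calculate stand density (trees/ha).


Formula: Stand Density = N_trees / Area_ha
Density = 1238 trees / 6.2 ha
Density = 200 trees/ha

200


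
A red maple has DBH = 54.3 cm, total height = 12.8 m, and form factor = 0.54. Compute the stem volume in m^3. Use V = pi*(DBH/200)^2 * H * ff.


Formula: V = pi * (DBH/200)^2 * H * ff
Radius = DBH/200 = 54.3/200 = 0.2715 m
Radius^2 = 0.2715^2 = 0.07371225 m^2
V = pi * 0.07371225 * 12.8 * 0.54
V = 1.601 m^3

1.601


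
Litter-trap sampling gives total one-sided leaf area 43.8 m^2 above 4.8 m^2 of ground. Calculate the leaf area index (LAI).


Formula: LAI = total leaf area / ground area  (dimensionless)
LAI = 43.8 m^2 / 4.8 m^2
LAI = 9.13

9.13


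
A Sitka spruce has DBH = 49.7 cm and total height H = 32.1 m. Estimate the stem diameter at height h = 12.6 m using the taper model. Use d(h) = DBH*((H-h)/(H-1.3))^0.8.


Taper: d(h) = DBH * ((H - h) / (H - 1.3))^0.8
Numerator = H - h = 32.1 - 12.6 = 19.5 m
Denominator = H - 1.3 = 32.1 - 1.3 = 30.8 m
Ratio = 19.5 / 30.8 = 0.63312
d = 49.7 * 0.63312^0.8 = 34.5 cm

34.5


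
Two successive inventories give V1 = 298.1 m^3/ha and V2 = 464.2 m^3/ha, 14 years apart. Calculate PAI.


Formula: PAI = (V_T2 - V_T1) / (T2 - T1)
Volume increment = 464.2 - 298.1 = 166.1 m^3/ha
PAI = 166.1 / 14 = 11.86 m^3/ha/year

11.86


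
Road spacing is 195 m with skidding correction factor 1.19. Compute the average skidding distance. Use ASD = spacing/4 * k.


Formula: ASD = (spacing / 4) * correction
Uncorrected distance = spacing / 4 = 195 / 4 = 48.75 m
ASD = 48.75 * 1.19 = 58 m

58


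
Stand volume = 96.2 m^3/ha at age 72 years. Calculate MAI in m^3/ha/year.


Formula: MAI = Total Volume / Stand Age
MAI = 96.2 m^3/ha / 72 years
MAI = 1.34 m^3/ha/year

1.34


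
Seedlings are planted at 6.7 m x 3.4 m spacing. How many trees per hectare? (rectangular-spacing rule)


Formula: TPH = 10000 m^2/ha / (spacing_x * spacing_y)
Area per tree = 6.7 m * 3.4 m = 22.78 m^2
TPH = 10000 / 22.78 = 439 trees/ha

439


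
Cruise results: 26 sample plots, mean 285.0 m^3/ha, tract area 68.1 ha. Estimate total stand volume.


Formula: Total Volume = Mean Volume per ha * Total Area
Total Volume = 285.0 m^3/ha * 68.1 ha
Total Volume = 19409 m^3

19409


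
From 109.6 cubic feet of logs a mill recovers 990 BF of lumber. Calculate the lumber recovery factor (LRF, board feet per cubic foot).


Formula: LRF = Lumber Output (BF) / Log Input (ft^3)
LRF = 990 BF / 109.6 ft^3
LRF = 9.03 BF/ft^3

9.03


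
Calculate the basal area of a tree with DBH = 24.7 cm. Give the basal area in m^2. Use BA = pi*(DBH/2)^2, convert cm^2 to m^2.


Formula: BA = pi * (DBH/2)^2 / 10000  (cm^2 to m^2)
Radius = DBH/2 = 24.7/2 = 12.35 cm
BA = pi * 12.35^2 / 10000
   = 479.1636 cm^2 / 10000
   = 0.0479 m^2

0.0479


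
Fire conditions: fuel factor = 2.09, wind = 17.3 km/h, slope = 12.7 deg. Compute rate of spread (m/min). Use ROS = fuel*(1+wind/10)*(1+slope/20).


Formula: ROS = fuel * (1 + wind/10) * (1 + slope/20)
Wind factor = 1 + 17.3/10 = 2.73
Slope factor = 1 + 12.7/20 = 1.635
ROS = 2.09 * 2.73 * 1.635 = 9.33 m/min

9.33


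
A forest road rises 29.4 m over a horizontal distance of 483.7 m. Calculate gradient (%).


Formula: Gradient = rise / run * 100
Gradient = 29.4 / 483.7 * 100 = 6.1%

6.1


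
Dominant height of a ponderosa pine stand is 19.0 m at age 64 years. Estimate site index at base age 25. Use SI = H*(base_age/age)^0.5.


Formula: SI = H_dom * (base_age / age)^0.5
Age ratio = 25 / 64 = 0.39062
sqrt(age_ratio) = 0.625
SI = 19.0 * 0.625 = 11.9 m

11.9


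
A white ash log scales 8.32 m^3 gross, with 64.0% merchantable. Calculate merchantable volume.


Formula: MV = V_total * (merchantable_pct / 100)
Merchantable fraction = 64.0% / 100 = 0.64
MV = 8.32 m^3 * 0.64 = 5.325 m^3

5.325


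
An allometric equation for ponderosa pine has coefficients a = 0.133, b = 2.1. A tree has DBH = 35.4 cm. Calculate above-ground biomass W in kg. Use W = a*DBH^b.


Formula: W = a * DBH^b  (allometric power law)
DBH^b = 35.4^2.1 = 1790.2218
W = 0.133 * 1790.2218 = 238.1 kg

238.1


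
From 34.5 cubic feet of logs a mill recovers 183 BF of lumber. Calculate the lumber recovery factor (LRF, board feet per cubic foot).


Formula: LRF = Lumber Output (BF) / Log Input (ft^3)
LRF = 183 BF / 34.5 ft^3
LRF = 5.3 BF/ft^3

5.3


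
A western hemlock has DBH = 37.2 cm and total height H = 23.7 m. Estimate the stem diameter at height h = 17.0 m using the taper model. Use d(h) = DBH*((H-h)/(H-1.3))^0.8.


Taper: d(h) = DBH * ((H - h) / (H - 1.3))^0.8
Numerator = H - h = 23.7 - 17.0 = 6.7 m
Denominator = H - 1.3 = 23.7 - 1.3 = 22.4 m
Ratio = 6.7 / 22.4 = 0.29911
d = 37.2 * 0.29911^0.8 = 14.2 cm

14.2
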